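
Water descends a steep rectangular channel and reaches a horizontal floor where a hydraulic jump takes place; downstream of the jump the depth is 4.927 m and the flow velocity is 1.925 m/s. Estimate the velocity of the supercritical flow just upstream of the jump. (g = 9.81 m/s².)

Fr₂ = V₂/√(g·y₂) = 1.925/√(9.81×4.927) = 0.2769.
From the momentum equation (using Fr₂), y₁/y₂ = ½[√(1 + 8Fr₂²) − 1] = ½[√1.6133 − 1] = 0.1351.
y₁ = 0.1351 × 4.927 = 0.6656 m.
V₁ = q/y₁ = 9.484/0.6656 = 14.25 m/s.

V₁ = 14.25 m/s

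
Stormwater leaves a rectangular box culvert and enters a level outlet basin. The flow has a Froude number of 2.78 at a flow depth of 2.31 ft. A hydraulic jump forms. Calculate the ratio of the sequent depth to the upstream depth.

Fr₁ = 2.78 (given).
Sequent-depth ratio: y₂/y₁ = ½[√(1 + 8Fr₁²) − 1] = ½[√62.83 − 1] = 3.46.

y₂/y₁ = 3.46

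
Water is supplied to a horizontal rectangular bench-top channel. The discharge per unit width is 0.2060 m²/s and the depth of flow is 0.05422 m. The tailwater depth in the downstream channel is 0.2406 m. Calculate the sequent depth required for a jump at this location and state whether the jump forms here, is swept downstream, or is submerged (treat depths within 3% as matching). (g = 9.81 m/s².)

V₁ = q/y₁ = 0.2060/0.05422 = 3.799 m/s. Fr₁ = V₁/√(g·y₁) = 3.799/√(9.81×0.05422) = 5.209.
Conjugate-depth relation: y₂/y₁ = ½[√(1 + 8Fr₁²) − 1] = ½[√218.11 − 1] = 6.884.
y₂ = 6.884 × 0.05422 = 0.3733 m.
Tailwater y_tw = 0.2406 m: y_tw < y₂, so the jump is swept downstream.

y₂ = 0.3733 m; the jump is swept downstream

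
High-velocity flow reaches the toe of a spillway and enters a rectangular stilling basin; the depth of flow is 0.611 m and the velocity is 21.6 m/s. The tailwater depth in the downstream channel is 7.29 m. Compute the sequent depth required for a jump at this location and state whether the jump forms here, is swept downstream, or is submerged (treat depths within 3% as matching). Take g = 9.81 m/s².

Fr₁ = V₁/√(g·y₁) = 21.6/√(9.81×0.611) = 8.82.
Conjugate-depth relation: y₂/y₁ = ½[√(1 + 8Fr₁²) − 1] = ½[√623.7 − 1] = 12.0.
y₂ = 12.0 × 0.611 = 7.32 m.
Tailwater y_tw = 7.29 m: y_tw ≈ y₂, so the jump forms here.

y₂ = 7.32 m; the jump forms here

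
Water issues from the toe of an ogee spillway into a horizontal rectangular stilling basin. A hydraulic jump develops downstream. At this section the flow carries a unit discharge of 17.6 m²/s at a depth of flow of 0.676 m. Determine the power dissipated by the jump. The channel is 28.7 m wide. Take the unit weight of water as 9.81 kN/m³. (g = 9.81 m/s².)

V₁ = q/y₁ = 17.6/0.676 = 26.0 m/s. Fr₁ = V₁/√(g·y₁) = 26.0/√(9.81×0.676) = 10.1.
By Bélanger, y₂/y₁ = ½[√(1 + 8Fr₁²) − 1] = ½[√818.7 − 1] = 13.8.
y₂ = 13.8 × 0.676 = 9.33 m.
Head loss: ΔE = (y₂ − y₁)³/(4y₁y₂) = (9.33 − 0.676)³/(4×0.676×9.33) = 649/25.2 = 25.7 m.
Q = q·b = 17.6 × 28.7 = 505 m³/s. P = γ·Q·ΔE = 9.81 × 505 × 25.7 = 127400 kW.

P = 127400 kW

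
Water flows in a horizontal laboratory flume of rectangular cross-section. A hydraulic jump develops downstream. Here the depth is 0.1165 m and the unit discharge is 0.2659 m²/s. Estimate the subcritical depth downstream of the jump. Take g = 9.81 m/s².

y₂ = 0.2983 m

V₁ = q/y₁ = 0.2659/0.1165 = 2.282 m/s. Fr₁ = V₁/√(g·y₁) = 2.282/√(9.81×0.1165) = 2.135.
Conjugate-depth relation: y₂/y₁ = ½[√(1 + 8Fr₁²) − 1] = ½[√37.465 − 1] = 2.560.
y₂ = 2.560 × 0.1165 = 0.2983 m.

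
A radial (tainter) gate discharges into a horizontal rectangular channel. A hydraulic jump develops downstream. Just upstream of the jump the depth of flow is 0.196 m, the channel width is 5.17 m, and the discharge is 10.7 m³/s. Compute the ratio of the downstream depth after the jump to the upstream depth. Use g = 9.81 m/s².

y₂/y₁ = 10.3

q = Q/b = 10.7/5.17 = 2.07 m²/s; V₁ = q/y₁ = 10.6 m/s. Fr₁ = V₁/√(g·y₁) = 7.62.
By Bélanger, y₂/y₁ = ½[√(1 + 8Fr₁²) − 1] = ½[√464.9 − 1] = 10.3.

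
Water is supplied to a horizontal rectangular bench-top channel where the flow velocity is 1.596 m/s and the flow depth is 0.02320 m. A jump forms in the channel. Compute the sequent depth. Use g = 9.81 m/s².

y₂ = 0.09877 m

Fr₁ = V₁/√(g·y₁) = 1.596/√(9.81×0.02320) = 3.345.
From the momentum equation for a rectangular channel, y₂/y₁ = ½[√(1 + 8Fr₁²) − 1] = ½[√90.536 − 1] = 4.258.
y₂ = 4.258 × 0.02320 = 0.09877 m.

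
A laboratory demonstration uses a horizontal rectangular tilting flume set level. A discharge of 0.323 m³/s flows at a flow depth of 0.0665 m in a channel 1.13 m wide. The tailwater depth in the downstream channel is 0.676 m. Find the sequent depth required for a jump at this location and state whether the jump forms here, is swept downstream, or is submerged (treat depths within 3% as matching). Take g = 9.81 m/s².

q = Q/b = 0.323/1.13 = 0.286 m²/s; V₁ = q/y₁ = 4.30 m/s. Fr₁ = V₁/√(g·y₁) = 5.32.
From the momentum equation for a rectangular channel, y₂/y₁ = ½[√(1 + 8Fr₁²) − 1] = ½[√227.6 − 1] = 7.04.
y₂ = 7.04 × 0.0665 = 0.468 m.
Tailwater y_tw = 0.676 m: y_tw > y₂, so the jump is submerged.

y₂ = 0.468 m; the jump is submerged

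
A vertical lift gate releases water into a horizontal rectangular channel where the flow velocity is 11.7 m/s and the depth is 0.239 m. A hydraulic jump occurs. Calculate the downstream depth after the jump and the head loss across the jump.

Fr₁ = V₁/√(g·y₁) = 11.7/√(9.81×0.239) = 7.64.
Sequent-depth ratio: y₂/y₁ = ½[√(1 + 8Fr₁²) − 1] = ½[√468.1 − 1] = 10.3.
y₂ = 10.3 × 0.239 = 2.47 m.
Head loss: ΔE = (y₂ − y₁)³/(4y₁y₂) = (2.47 − 0.239)³/(4×0.239×2.47) = 11.0/2.36 = 4.68 m.

y₂ = 2.47 m; ΔE = 4.68 m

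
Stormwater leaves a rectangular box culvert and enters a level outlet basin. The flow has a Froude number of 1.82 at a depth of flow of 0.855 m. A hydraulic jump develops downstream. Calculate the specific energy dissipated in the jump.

Fr₁ = 1.82 (given).
From the momentum equation for a rectangular channel, y₂/y₁ = ½[√(1 + 8Fr₁²) − 1] = ½[√27.50 − 1] = 2.12.
y₂ = 2.12 × 0.855 = 1.81 m.
Head loss: ΔE = (y₂ − y₁)³/(4y₁y₂) = (1.81 − 0.855)³/(4×0.855×1.81) = 0.883/6.20 = 0.142 m.

ΔE = 0.142 m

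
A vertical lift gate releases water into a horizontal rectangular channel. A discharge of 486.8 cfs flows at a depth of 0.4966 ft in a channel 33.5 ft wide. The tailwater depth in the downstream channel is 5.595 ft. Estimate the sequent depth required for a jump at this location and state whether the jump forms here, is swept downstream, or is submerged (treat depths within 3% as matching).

y₂ = 4.897 ft; the jump is submerged

q = Q/b = 486.8/33.5 = 14.53 ft²/s; V₁ = q/y₁ = 29.26 ft/s. Fr₁ = V₁/√(g·y₁) = 7.318.
Conjugate-depth relation: y₂/y₁ = ½[√(1 + 8Fr₁²) − 1] = ½[√429.38 − 1] = 9.861.
y₂ = 9.861 × 0.4966 = 4.897 ft.
Tailwater y_tw = 5.595 ft: y_tw > y₂, so the jump is submerged.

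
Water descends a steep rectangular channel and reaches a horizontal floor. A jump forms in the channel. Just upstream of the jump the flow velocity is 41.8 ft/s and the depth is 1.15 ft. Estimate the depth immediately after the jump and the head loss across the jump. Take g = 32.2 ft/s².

y₂ = 10.6 ft; ΔE = 17.4 ft

Fr₁ = V₁/√(g·y₁) = 41.8/√(32.2×1.15) = 6.87.
Sequent-depth ratio: y₂/y₁ = ½[√(1 + 8Fr₁²) − 1] = ½[√378.5 − 1] = 9.23.
y₂ = 9.23 × 1.15 = 10.6 ft.
q = V₁·y₁ = 41.8 × 1.15 = 48.1 ft²/s. V₂ = q/y₂ = 48.1/10.6 = 4.53 ft/s. E₁ = y₁ + V₁²/2g = 28.3 ft; E₂ = y₂ + V₂²/2g = 10.9 ft. ΔE = E₁ − E₂ = 17.4 ft.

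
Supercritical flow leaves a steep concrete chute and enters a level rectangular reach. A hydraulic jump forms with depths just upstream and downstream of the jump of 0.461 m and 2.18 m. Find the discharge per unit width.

q = 3.61 m²/s

For a rectangular channel the momentum equation gives q² = ½·g·y₁·y₂·(y₁ + y₂) = ½×9.81×0.461×2.18×2.64 = 13.0.
q = √13.0 = 3.61 m²/s.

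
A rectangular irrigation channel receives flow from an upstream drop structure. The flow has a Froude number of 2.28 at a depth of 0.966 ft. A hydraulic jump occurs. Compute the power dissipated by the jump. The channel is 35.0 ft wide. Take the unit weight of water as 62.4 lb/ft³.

P = 23.4 hp

Fr₁ = 2.28 (given).
From the momentum equation for a rectangular channel, y₂/y₁ = ½[√(1 + 8Fr₁²) − 1] = ½[√42.59 − 1] = 2.76.
y₂ = 2.76 × 0.966 = 2.67 ft.
Head loss: ΔE = (y₂ − y₁)³/(4y₁y₂) = (2.67 − 0.966)³/(4×0.966×2.67) = 4.94/10.3 = 0.479 ft.
V₁ = Fr₁·√(g·y₁) = 2.28×√(32.2×0.966) = 12.7 ft/s; q = V₁·y₁ = 12.3 ft²/s. Q = q·b = 12.3 × 35.0 = 430 cfs. P = γ·Q·ΔE/550 = 62.4 × 430 × 0.479 / 550 = 23.4 hp.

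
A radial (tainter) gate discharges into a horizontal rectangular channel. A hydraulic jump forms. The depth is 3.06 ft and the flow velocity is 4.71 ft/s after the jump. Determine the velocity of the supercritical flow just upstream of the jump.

Fr₂ = V₂/√(g·y₂) = 4.71/√(32.2×3.06) = 0.474.
Since the conjugate-depth ratio holds either way, y₁/y₂ = ½[√(1 + 8Fr₂²) − 1] = ½[√2.801 − 1] = 0.337.
y₁ = 0.337 × 3.06 = 1.03 ft.
V₁ = q/y₁ = 14.4/1.03 = 14.0 ft/s.

V₁ = 14.0 ft/s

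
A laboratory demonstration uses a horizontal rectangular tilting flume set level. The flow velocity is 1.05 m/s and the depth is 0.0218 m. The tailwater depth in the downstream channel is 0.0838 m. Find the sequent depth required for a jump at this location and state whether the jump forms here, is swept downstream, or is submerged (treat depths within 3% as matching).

y₂ = 0.0599 m; the jump is submerged

Fr₁ = V₁/√(g·y₁) = 1.05/√(9.81×0.0218) = 2.27.
By Bélanger, y₂/y₁ = ½[√(1 + 8Fr₁²) − 1] = ½[√42.24 − 1] = 2.75.
y₂ = 2.75 × 0.0218 = 0.0599 m.
Tailwater y_tw = 0.0838 m: y_tw > y₂, so the jump is submerged.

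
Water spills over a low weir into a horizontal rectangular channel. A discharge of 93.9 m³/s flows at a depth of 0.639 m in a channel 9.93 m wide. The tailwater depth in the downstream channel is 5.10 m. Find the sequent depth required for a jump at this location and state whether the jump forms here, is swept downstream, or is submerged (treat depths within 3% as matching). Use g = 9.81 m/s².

q = Q/b = 93.9/9.93 = 9.46 m²/s; V₁ = q/y₁ = 14.8 m/s. Fr₁ = V₁/√(g·y₁) = 5.91.
Conjugate-depth relation: y₂/y₁ = ½[√(1 + 8Fr₁²) − 1] = ½[√280.5 − 1] = 7.87.
y₂ = 7.87 × 0.639 = 5.03 m.
Tailwater y_tw = 5.10 m: y_tw ≈ y₂, so the jump forms here.

y₂ = 5.03 m; the jump forms here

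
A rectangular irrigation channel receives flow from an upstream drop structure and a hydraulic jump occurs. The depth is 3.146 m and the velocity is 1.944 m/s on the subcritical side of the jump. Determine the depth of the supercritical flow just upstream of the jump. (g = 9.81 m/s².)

y₁ = 0.6402 m

Fr₂ = V₂/√(g·y₂) = 1.944/√(9.81×3.146) = 0.3499.
The Bélanger relation is symmetric: y₁/y₂ = ½[√(1 + 8Fr₂²) − 1] = ½[√1.9796 − 1] = 0.2035.
y₁ = 0.2035 × 3.146 = 0.6402 m.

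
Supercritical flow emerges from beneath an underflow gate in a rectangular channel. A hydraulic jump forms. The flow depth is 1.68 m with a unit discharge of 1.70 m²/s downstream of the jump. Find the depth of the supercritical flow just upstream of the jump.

V₂ = q/y₂ = 1.70/1.68 = 1.01 m/s; Fr₂ = V₂/√(g·y₂) = 0.249.
Since the conjugate-depth ratio holds either way, y₁/y₂ = ½[√(1 + 8Fr₂²) − 1] = ½[√1.497 − 1] = 0.112.
y₁ = 0.112 × 1.68 = 0.188 m.

y₁ = 0.188 m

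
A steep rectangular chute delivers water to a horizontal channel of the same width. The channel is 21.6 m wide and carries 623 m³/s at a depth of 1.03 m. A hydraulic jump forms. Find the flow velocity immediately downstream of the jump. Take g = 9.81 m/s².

V₂ = 2.34 m/s

q = Q/b = 623/21.6 = 28.8 m²/s; V₁ = q/y₁ = 28.0 m/s. Fr₁ = V₁/√(g·y₁) = 8.81.
By Bélanger, y₂/y₁ = ½[√(1 + 8Fr₁²) − 1] = ½[√621.8 − 1] = 12.0.
y₂ = 12.0 × 1.03 = 12.3 m.
V₂ = q/y₂ = 28.8/12.3 = 2.34 m/s.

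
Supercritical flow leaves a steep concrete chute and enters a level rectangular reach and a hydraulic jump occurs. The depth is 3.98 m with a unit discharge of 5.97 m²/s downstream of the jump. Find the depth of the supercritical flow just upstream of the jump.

V₂ = q/y₂ = 5.97/3.98 = 1.50 m/s; Fr₂ = V₂/√(g·y₂) = 0.240.
The Bélanger relation is symmetric: y₁/y₂ = ½[√(1 + 8Fr₂²) − 1] = ½[√1.461 − 1] = 0.104.
y₁ = 0.104 × 3.98 = 0.415 m.

y₁ = 0.415 m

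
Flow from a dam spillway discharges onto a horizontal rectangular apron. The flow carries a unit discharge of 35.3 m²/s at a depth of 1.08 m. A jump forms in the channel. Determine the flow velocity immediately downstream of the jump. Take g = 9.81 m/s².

V₁ = q/y₁ = 35.3/1.08 = 32.7 m/s. Fr₁ = V₁/√(g·y₁) = 32.7/√(9.81×1.08) = 10.0.
From the momentum equation for a rectangular channel, y₂/y₁ = ½[√(1 + 8Fr₁²) − 1] = ½[√807.7 − 1] = 13.7.
y₂ = 13.7 × 1.08 = 14.8 m.
V₂ = q/y₂ = 35.3/14.8 = 2.38 m/s.

V₂ = 2.38 m/s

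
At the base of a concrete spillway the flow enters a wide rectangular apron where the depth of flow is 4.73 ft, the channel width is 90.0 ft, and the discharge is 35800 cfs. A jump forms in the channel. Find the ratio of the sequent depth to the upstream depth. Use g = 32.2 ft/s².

y₂/y₁ = 9.15

q = Q/b = 35800/90.0 = 398 ft²/s; V₁ = q/y₁ = 84.1 ft/s. Fr₁ = V₁/√(g·y₁) = 6.81.
By Bélanger, y₂/y₁ = ½[√(1 + 8Fr₁²) − 1] = ½[√372.5 − 1] = 9.15.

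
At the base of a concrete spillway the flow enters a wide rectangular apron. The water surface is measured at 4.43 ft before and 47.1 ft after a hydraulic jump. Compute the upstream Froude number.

Fr₁ = 7.86

For a rectangular channel the momentum equation gives q² = ½·g·y₁·y₂·(y₁ + y₂) = ½×32.2×4.43×47.1×51.5 = 173105.
q = √173105 = 416 ft²/s.
V₁ = q/y₁ = 93.9 ft/s; Fr₁ = V₁/√(g·y₁) = 7.86.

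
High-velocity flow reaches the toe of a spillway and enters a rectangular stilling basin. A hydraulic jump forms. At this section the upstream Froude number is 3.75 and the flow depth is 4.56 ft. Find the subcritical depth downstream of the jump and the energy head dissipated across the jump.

Fr₁ = 3.75 (given).
Sequent-depth ratio: y₂/y₁ = ½[√(1 + 8Fr₁²) − 1] = ½[√113.5 − 1] = 4.83.
y₂ = 4.83 × 4.56 = 22.0 ft.
Head loss: ΔE = (y₂ − y₁)³/(4y₁y₂) = (22.0 − 4.56)³/(4×4.56×22.0) = 5314/401 = 13.2 ft.

y₂ = 22.0 ft; ΔE = 13.2 ft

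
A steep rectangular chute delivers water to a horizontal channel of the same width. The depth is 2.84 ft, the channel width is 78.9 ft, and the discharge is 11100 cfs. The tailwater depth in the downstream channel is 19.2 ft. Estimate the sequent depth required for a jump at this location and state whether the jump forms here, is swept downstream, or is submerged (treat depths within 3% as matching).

y₂ = 19.4 ft; the jump forms here

q = Q/b = 11100/78.9 = 141 ft²/s; V₁ = q/y₁ = 49.5 ft/s. Fr₁ = V₁/√(g·y₁) = 5.18.
From the momentum equation for a rectangular channel, y₂/y₁ = ½[√(1 + 8Fr₁²) − 1] = ½[√215.7 − 1] = 6.84.
y₂ = 6.84 × 2.84 = 19.4 ft.
Tailwater y_tw = 19.2 ft: y_tw ≈ y₂, so the jump forms here.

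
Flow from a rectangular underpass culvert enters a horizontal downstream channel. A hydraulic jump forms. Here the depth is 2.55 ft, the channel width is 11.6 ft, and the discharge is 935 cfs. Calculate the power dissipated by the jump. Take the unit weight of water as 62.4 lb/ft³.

q = Q/b = 935/11.6 = 80.6 ft²/s; V₁ = q/y₁ = 31.6 ft/s. Fr₁ = V₁/√(g·y₁) = 3.49.
By Bélanger, y₂/y₁ = ½[√(1 + 8Fr₁²) − 1] = ½[√98.35 − 1] = 4.46.
y₂ = 4.46 × 2.55 = 11.4 ft.
V₂ = q/y₂ = 80.6/11.4 = 7.09 ft/s. E₁ = y₁ + V₁²/2g = 18.1 ft; E₂ = y₂ + V₂²/2g = 12.1 ft. ΔE = E₁ − E₂ = 5.91 ft.
P = γ·Q·ΔE/550 = 62.4 × 935 × 5.91 / 550 = 627 hp.

P = 627 hp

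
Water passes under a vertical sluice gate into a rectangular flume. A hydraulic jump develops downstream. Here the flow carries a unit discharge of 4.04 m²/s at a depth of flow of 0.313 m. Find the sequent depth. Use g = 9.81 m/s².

y₂ = 3.11 m

V₁ = q/y₁ = 4.04/0.313 = 12.9 m/s. Fr₁ = V₁/√(g·y₁) = 12.9/√(9.81×0.313) = 7.37.
By Bélanger, y₂/y₁ = ½[√(1 + 8Fr₁²) − 1] = ½[√435.1 − 1] = 9.93.
y₂ = 9.93 × 0.313 = 3.11 m.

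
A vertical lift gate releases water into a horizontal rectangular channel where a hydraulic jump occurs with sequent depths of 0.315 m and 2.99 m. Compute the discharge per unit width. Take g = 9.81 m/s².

q = 3.91 m²/s

For a rectangular channel the momentum equation gives q² = ½·g·y₁·y₂·(y₁ + y₂) = ½×9.81×0.315×2.99×3.31 = 15.3.
q = √15.3 = 3.91 m²/s.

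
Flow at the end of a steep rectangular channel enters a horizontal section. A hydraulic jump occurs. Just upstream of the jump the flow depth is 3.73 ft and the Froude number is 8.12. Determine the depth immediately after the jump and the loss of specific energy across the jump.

Fr₁ = 8.12 (given).
By Bélanger, y₂/y₁ = ½[√(1 + 8Fr₁²) − 1] = ½[√528.5 − 1] = 11.0.
y₂ = 11.0 × 3.73 = 41.0 ft.
Head loss: ΔE = (y₂ − y₁)³/(4y₁y₂) = (41.0 − 3.73)³/(4×3.73×41.0) = 51806/612 = 84.7 ft.

y₂ = 41.0 ft; ΔE = 84.7 ft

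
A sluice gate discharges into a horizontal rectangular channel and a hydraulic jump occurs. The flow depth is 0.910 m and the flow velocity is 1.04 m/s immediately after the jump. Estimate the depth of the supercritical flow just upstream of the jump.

y₁ = 0.184 m

Fr₂ = V₂/√(g·y₂) = 1.04/√(9.81×0.910) = 0.348.
Applying the sequent-depth relation in reverse, y₁/y₂ = ½[√(1 + 8Fr₂²) − 1] = ½[√1.969 − 1] = 0.202.
y₁ = 0.202 × 0.910 = 0.184 m.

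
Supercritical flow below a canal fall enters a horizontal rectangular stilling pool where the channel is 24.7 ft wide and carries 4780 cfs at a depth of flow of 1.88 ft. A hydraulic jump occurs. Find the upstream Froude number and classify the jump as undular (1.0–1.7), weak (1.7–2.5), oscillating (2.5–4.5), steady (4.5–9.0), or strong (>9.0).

q = Q/b = 4780/24.7 = 194 ft²/s; V₁ = q/y₁ = 103 ft/s. Fr₁ = V₁/√(g·y₁) = 13.2.
Fr₁ = 13.2 lies in the strong range.

Fr₁ = 13.2; strong jump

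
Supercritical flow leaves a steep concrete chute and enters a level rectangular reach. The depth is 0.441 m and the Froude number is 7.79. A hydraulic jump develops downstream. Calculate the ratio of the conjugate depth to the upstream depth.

y₂/y₁ = 10.5

Fr₁ = 7.79 (given).
By Bélanger, y₂/y₁ = ½[√(1 + 8Fr₁²) − 1] = ½[√486.5 − 1] = 10.5.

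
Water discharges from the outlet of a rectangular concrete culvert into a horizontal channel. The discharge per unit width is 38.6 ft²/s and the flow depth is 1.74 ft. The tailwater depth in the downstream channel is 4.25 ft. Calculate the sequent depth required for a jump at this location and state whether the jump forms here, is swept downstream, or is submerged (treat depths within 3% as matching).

V₁ = q/y₁ = 38.6/1.74 = 22.2 ft/s. Fr₁ = V₁/√(g·y₁) = 22.2/√(32.2×1.74) = 2.96.
Conjugate-depth relation: y₂/y₁ = ½[√(1 + 8Fr₁²) − 1] = ½[√71.27 − 1] = 3.72.
y₂ = 3.72 × 1.74 = 6.47 ft.
Tailwater y_tw = 4.25 ft: y_tw < y₂, so the jump is swept downstream.

y₂ = 6.47 ft; the jump is swept downstream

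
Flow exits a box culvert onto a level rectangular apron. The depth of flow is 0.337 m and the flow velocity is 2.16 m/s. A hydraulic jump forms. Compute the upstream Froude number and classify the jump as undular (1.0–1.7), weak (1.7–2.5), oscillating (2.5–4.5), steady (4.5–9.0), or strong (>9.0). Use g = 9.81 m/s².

Fr₁ = V₁/√(g·y₁) = 2.16/√(9.81×0.337) = 1.19.
Fr₁ = 1.19 lies in the undular range.

Fr₁ = 1.19; undular jump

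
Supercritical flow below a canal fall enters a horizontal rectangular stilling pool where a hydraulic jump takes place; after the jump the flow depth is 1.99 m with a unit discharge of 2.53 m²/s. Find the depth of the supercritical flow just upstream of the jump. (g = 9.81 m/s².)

y₁ = 0.288 m

V₂ = q/y₂ = 2.53/1.99 = 1.27 m/s; Fr₂ = V₂/√(g·y₂) = 0.288.
Applying the sequent-depth relation in reverse, y₁/y₂ = ½[√(1 + 8Fr₂²) − 1] = ½[√1.662 − 1] = 0.145.
y₁ = 0.145 × 1.99 = 0.288 m.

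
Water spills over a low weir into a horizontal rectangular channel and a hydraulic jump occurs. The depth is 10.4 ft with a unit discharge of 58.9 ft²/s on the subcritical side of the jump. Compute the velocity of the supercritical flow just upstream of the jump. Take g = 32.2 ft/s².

V₁ = 34.4 ft/s

V₂ = q/y₂ = 58.9/10.4 = 5.66 ft/s; Fr₂ = V₂/√(g·y₂) = 0.309.
Since the conjugate-depth ratio holds either way, y₁/y₂ = ½[√(1 + 8Fr₂²) − 1] = ½[√1.766 − 1] = 0.164.
y₁ = 0.164 × 10.4 = 1.71 ft.
V₁ = q/y₁ = 58.9/1.71 = 34.4 ft/s.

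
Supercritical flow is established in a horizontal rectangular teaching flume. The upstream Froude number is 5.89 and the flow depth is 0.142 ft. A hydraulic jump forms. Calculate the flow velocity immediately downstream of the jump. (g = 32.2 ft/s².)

V₂ = 1.61 ft/s

Fr₁ = 5.89 (given).
By Bélanger, y₂/y₁ = ½[√(1 + 8Fr₁²) − 1] = ½[√278.5 − 1] = 7.84.
y₂ = 7.84 × 0.142 = 1.11 ft.
V₁ = Fr₁·√(g·y₁) = 5.89×√(32.2×0.142) = 12.6 ft/s; q = V₁·y₁ = 1.79 ft²/s.
V₂ = q/y₂ = 1.79/1.11 = 1.61 ft/s.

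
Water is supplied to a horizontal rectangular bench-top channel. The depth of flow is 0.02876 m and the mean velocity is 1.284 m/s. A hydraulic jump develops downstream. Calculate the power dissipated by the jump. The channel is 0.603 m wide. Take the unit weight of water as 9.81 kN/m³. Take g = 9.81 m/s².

P = 0.003971 kW

Fr₁ = V₁/√(g·y₁) = 1.284/√(9.81×0.02876) = 2.417.
From the momentum equation for a rectangular channel, y₂/y₁ = ½[√(1 + 8Fr₁²) − 1] = ½[√47.748 − 1] = 2.955.
y₂ = 2.955 × 0.02876 = 0.08499 m.
Head loss: ΔE = (y₂ − y₁)³/(4y₁y₂) = (0.08499 − 0.02876)³/(4×0.02876×0.08499) = 0.0001777/0.009777 = 0.01818 m.
q = V₁·y₁ = 1.284 × 0.02876 = 0.03693 m²/s. Q = q·b = 0.03693 × 0.603 = 0.02227 m³/s. P = γ·Q·ΔE = 9.81 × 0.02227 × 0.01818 = 0.003971 kW.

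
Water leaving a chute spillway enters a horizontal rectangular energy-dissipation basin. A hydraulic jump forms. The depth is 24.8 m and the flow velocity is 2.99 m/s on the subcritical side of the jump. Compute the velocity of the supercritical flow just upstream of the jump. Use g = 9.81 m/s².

V₁ = 43.5 m/s

Fr₂ = V₂/√(g·y₂) = 2.99/√(9.81×24.8) = 0.192.
Since the conjugate-depth ratio holds either way, y₁/y₂ = ½[√(1 + 8Fr₂²) − 1] = ½[√1.294 − 1] = 0.0688.
y₁ = 0.0688 × 24.8 = 1.71 m.
V₁ = q/y₁ = 74.2/1.71 = 43.5 m/s.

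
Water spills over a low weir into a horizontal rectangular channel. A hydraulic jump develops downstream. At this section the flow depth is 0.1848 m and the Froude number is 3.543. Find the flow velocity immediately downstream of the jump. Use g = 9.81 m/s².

V₂ = 1.052 m/s

Fr₁ = 3.543 (given).
Bélanger equation: y₂/y₁ = ½[√(1 + 8Fr₁²) − 1] = ½[√101.42 − 1] = 4.535.
y₂ = 4.535 × 0.1848 = 0.8382 m.
V₁ = Fr₁·√(g·y₁) = 3.543×√(9.81×0.1848) = 4.770 m/s; q = V₁·y₁ = 0.8816 m²/s.
V₂ = q/y₂ = 0.8816/0.8382 = 1.052 m/s.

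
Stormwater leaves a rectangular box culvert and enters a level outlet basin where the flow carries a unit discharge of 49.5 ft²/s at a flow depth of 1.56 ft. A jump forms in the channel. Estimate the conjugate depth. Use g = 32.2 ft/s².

V₁ = q/y₁ = 49.5/1.56 = 31.7 ft/s. Fr₁ = V₁/√(g·y₁) = 31.7/√(32.2×1.56) = 4.48.
Conjugate-depth relation: y₂/y₁ = ½[√(1 + 8Fr₁²) − 1] = ½[√161.4 − 1] = 5.85.
y₂ = 5.85 × 1.56 = 9.13 ft.

y₂ = 9.13 ft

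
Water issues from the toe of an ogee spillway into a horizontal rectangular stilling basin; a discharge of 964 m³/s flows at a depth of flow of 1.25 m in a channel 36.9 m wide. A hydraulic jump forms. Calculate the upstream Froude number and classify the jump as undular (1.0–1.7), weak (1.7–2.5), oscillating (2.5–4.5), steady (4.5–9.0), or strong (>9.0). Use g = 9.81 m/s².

q = Q/b = 964/36.9 = 26.1 m²/s; V₁ = q/y₁ = 20.9 m/s. Fr₁ = V₁/√(g·y₁) = 5.97.
Fr₁ = 5.97 lies in the steady range.

Fr₁ = 5.97; steady jump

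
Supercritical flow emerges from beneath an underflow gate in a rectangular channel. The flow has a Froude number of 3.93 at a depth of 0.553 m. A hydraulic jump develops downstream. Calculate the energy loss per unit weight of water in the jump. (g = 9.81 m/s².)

Fr₁ = 3.93 (given).
Sequent-depth ratio: y₂/y₁ = ½[√(1 + 8Fr₁²) − 1] = ½[√124.6 − 1] = 5.08.
y₂ = 5.08 × 0.553 = 2.81 m.
Head loss: ΔE = (y₂ − y₁)³/(4y₁y₂) = (2.81 − 0.553)³/(4×0.553×2.81) = 11.5/6.21 = 1.85 m.

ΔE = 1.85 m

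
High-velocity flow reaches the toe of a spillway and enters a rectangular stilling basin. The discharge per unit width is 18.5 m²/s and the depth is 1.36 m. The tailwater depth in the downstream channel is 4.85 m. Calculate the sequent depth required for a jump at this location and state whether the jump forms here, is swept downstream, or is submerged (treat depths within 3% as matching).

y₂ = 6.52 m; the jump is swept downstream

V₁ = q/y₁ = 18.5/1.36 = 13.6 m/s. Fr₁ = V₁/√(g·y₁) = 13.6/√(9.81×1.36) = 3.72.
Conjugate-depth relation: y₂/y₁ = ½[√(1 + 8Fr₁²) − 1] = ½[√112.0 − 1] = 4.79.
y₂ = 4.79 × 1.36 = 6.52 m.
Tailwater y_tw = 4.85 m: y_tw < y₂, so the jump is swept downstream.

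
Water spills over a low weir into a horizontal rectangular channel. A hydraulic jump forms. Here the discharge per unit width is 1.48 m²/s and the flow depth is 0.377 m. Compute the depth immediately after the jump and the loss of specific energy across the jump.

V₁ = q/y₁ = 1.48/0.377 = 3.93 m/s. Fr₁ = V₁/√(g·y₁) = 3.93/√(9.81×0.377) = 2.04.
From the momentum equation for a rectangular channel, y₂/y₁ = ½[√(1 + 8Fr₁²) − 1] = ½[√34.34 − 1] = 2.43.
y₂ = 2.43 × 0.377 = 0.916 m.
Head loss: ΔE = (y₂ − y₁)³/(4y₁y₂) = (0.916 − 0.377)³/(4×0.377×0.916) = 0.157/1.38 = 0.113 m.

y₂ = 0.916 m; ΔE = 0.113 m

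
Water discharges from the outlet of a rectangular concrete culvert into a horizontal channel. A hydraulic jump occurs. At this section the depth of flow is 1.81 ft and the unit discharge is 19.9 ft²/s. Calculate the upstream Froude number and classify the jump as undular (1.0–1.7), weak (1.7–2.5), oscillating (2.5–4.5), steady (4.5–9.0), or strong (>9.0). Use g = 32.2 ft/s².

Fr₁ = 1.44; undular jump

V₁ = q/y₁ = 19.9/1.81 = 11.0 ft/s. Fr₁ = V₁/√(g·y₁) = 11.0/√(32.2×1.81) = 1.44.
Fr₁ = 1.44 lies in the undular range.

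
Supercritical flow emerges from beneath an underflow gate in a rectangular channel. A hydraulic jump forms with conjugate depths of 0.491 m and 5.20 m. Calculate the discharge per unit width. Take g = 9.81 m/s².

For a rectangular channel the momentum equation gives q² = ½·g·y₁·y₂·(y₁ + y₂) = ½×9.81×0.491×5.20×5.69 = 71.3.
q = √71.3 = 8.44 m²/s.

q = 8.44 m²/s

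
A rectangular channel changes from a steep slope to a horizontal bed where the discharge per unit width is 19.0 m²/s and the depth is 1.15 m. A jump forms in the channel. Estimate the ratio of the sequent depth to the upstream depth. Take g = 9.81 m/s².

y₂/y₁ = 6.47

V₁ = q/y₁ = 19.0/1.15 = 16.5 m/s. Fr₁ = V₁/√(g·y₁) = 16.5/√(9.81×1.15) = 4.92.
Bélanger equation: y₂/y₁ = ½[√(1 + 8Fr₁²) − 1] = ½[√194.6 − 1] = 6.47.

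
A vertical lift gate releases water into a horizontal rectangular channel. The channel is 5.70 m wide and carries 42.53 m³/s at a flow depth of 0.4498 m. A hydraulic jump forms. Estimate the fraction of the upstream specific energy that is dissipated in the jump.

ΔE/E₁ = 0.660 (66.0%)

q = Q/b = 42.53/5.70 = 7.461 m²/s; V₁ = q/y₁ = 16.59 m/s. Fr₁ = V₁/√(g·y₁) = 7.897.
From the momentum equation for a rectangular channel, y₂/y₁ = ½[√(1 + 8Fr₁²) − 1] = ½[√499.89 − 1] = 10.68.
y₂ = 10.68 × 0.4498 = 4.803 m.
E₁ = y₁ + V₁²/2g = 14.47 m. ΔE = (y₂ − y₁)³/(4y₁y₂) = 9.548 m. ΔE/E₁ = 9.548/14.47 = 0.660.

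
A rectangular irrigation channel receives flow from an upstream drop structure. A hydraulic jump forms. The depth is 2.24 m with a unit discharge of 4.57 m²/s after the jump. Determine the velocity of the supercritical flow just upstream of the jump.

V₁ = 6.96 m/s

V₂ = q/y₂ = 4.57/2.24 = 2.04 m/s; Fr₂ = V₂/√(g·y₂) = 0.435.
Since the conjugate-depth ratio holds either way, y₁/y₂ = ½[√(1 + 8Fr₂²) − 1] = ½[√2.515 − 1] = 0.293.
y₁ = 0.293 × 2.24 = 0.656 m.
V₁ = q/y₁ = 4.57/0.656 = 6.96 m/s.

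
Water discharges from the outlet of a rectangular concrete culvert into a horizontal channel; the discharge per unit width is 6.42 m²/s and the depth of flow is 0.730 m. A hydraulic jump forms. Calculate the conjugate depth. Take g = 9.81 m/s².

y₂ = 3.05 m

V₁ = q/y₁ = 6.42/0.730 = 8.79 m/s. Fr₁ = V₁/√(g·y₁) = 8.79/√(9.81×0.730) = 3.29.
Conjugate-depth relation: y₂/y₁ = ½[√(1 + 8Fr₁²) − 1] = ½[√87.40 − 1] = 4.17.
y₂ = 4.17 × 0.730 = 3.05 m.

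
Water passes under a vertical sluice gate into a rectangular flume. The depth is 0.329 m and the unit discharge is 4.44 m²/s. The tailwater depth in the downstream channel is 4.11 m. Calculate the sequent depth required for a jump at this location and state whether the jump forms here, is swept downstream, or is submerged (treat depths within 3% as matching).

y₂ = 3.33 m; the jump is submerged

V₁ = q/y₁ = 4.44/0.329 = 13.5 m/s. Fr₁ = V₁/√(g·y₁) = 13.5/√(9.81×0.329) = 7.51.
From the momentum equation for a rectangular channel, y₂/y₁ = ½[√(1 + 8Fr₁²) − 1] = ½[√452.4 − 1] = 10.1.
y₂ = 10.1 × 0.329 = 3.33 m.
Tailwater y_tw = 4.11 m: y_tw > y₂, so the jump is submerged.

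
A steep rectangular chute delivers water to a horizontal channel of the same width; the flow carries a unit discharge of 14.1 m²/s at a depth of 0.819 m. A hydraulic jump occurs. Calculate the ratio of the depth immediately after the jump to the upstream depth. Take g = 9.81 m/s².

V₁ = q/y₁ = 14.1/0.819 = 17.2 m/s. Fr₁ = V₁/√(g·y₁) = 17.2/√(9.81×0.819) = 6.07.
Conjugate-depth relation: y₂/y₁ = ½[√(1 + 8Fr₁²) − 1] = ½[√296.1 − 1] = 8.10.

y₂/y₁ = 8.10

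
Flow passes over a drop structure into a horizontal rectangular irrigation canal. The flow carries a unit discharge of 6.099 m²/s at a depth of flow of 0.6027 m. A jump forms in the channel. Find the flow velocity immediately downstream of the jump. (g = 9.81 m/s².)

V₂ = 1.872 m/s

V₁ = q/y₁ = 6.099/0.6027 = 10.12 m/s. Fr₁ = V₁/√(g·y₁) = 10.12/√(9.81×0.6027) = 4.162.
Sequent-depth ratio: y₂/y₁ = ½[√(1 + 8Fr₁²) − 1] = ½[√139.56 − 1] = 5.407.
y₂ = 5.407 × 0.6027 = 3.259 m.
V₂ = q/y₂ = 6.099/3.259 = 1.872 m/s.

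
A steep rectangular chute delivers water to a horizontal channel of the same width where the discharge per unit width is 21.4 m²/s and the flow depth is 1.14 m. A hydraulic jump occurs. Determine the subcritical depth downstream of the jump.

V₁ = q/y₁ = 21.4/1.14 = 18.8 m/s. Fr₁ = V₁/√(g·y₁) = 18.8/√(9.81×1.14) = 5.61.
Sequent-depth ratio: y₂/y₁ = ½[√(1 + 8Fr₁²) − 1] = ½[√253.1 − 1] = 7.45.
y₂ = 7.45 × 1.14 = 8.50 m.

y₂ = 8.50 m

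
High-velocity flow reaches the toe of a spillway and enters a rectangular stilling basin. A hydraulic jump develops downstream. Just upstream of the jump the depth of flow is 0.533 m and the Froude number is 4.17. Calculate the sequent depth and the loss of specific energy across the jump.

Fr₁ = 4.17 (given).
Bélanger equation: y₂/y₁ = ½[√(1 + 8Fr₁²) − 1] = ½[√140.1 − 1] = 5.42.
y₂ = 5.42 × 0.533 = 2.89 m.
Head loss: ΔE = (y₂ − y₁)³/(4y₁y₂) = (2.89 − 0.533)³/(4×0.533×2.89) = 13.1/6.16 = 2.12 m.

y₂ = 2.89 m; ΔE = 2.12 m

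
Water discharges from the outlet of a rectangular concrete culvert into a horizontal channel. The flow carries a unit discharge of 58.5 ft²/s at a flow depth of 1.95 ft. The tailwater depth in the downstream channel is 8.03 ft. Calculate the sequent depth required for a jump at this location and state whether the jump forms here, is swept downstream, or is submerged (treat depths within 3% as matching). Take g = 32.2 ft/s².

y₂ = 9.51 ft; the jump is swept downstream

V₁ = q/y₁ = 58.5/1.95 = 30.0 ft/s. Fr₁ = V₁/√(g·y₁) = 30.0/√(32.2×1.95) = 3.79.
From the momentum equation for a rectangular channel, y₂/y₁ = ½[√(1 + 8Fr₁²) − 1] = ½[√115.7 − 1] = 4.88.
y₂ = 4.88 × 1.95 = 9.51 ft.
Tailwater y_tw = 8.03 ft: y_tw < y₂, so the jump is swept downstream.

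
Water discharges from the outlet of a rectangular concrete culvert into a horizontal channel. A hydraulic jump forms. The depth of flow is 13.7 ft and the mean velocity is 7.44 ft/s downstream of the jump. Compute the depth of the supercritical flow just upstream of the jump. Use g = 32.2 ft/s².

y₁ = 2.85 ft

Fr₂ = V₂/√(g·y₂) = 7.44/√(32.2×13.7) = 0.354.
Applying the sequent-depth relation in reverse, y₁/y₂ = ½[√(1 + 8Fr₂²) − 1] = ½[√2.004 − 1] = 0.208.
y₁ = 0.208 × 13.7 = 2.85 ft.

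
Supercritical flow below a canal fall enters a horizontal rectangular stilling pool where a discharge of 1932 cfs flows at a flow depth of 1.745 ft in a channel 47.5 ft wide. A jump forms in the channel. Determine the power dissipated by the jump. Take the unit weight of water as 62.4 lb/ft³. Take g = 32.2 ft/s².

q = Q/b = 1932/47.5 = 40.67 ft²/s; V₁ = q/y₁ = 23.31 ft/s. Fr₁ = V₁/√(g·y₁) = 3.110.
From the momentum equation for a rectangular channel, y₂/y₁ = ½[√(1 + 8Fr₁²) − 1] = ½[√78.353 − 1] = 3.926.
y₂ = 3.926 × 1.745 = 6.851 ft.
V₂ = q/y₂ = 40.67/6.851 = 5.937 ft/s. E₁ = y₁ + V₁²/2g = 10.18 ft; E₂ = y₂ + V₂²/2g = 7.398 ft. ΔE = E₁ − E₂ = 2.783 ft.
P = γ·Q·ΔE/550 = 62.4 × 1932 × 2.783 / 550 = 610.1 hp.

P = 610.1 hp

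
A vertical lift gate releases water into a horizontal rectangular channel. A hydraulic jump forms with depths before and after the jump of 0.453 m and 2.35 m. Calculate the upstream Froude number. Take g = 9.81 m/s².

Fr₁ = 4.01

For a rectangular channel the momentum equation gives q² = ½·g·y₁·y₂·(y₁ + y₂) = ½×9.81×0.453×2.35×2.80 = 14.6.
q = √14.6 = 3.83 m²/s.
V₁ = q/y₁ = 8.45 m/s; Fr₁ = V₁/√(g·y₁) = 4.01.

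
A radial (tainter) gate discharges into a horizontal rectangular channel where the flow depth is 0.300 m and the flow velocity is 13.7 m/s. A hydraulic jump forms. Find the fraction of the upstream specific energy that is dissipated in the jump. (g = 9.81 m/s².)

ΔE/E₁ = 0.663 (66.3%)

Fr₁ = V₁/√(g·y₁) = 13.7/√(9.81×0.300) = 7.99.
Conjugate-depth relation: y₂/y₁ = ½[√(1 + 8Fr₁²) − 1] = ½[√511.2 − 1] = 10.8.
y₂ = 10.8 × 0.300 = 3.24 m.
E₁ = y₁ + V₁²/2g = 9.87 m. ΔE = (y₂ − y₁)³/(4y₁y₂) = 6.54 m. ΔE/E₁ = 6.54/9.87 = 0.663.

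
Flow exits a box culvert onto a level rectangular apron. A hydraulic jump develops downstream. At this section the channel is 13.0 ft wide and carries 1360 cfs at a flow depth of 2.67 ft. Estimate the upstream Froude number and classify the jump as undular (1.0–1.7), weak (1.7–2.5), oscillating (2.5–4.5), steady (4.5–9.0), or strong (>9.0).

Fr₁ = 4.23; oscillating jump

q = Q/b = 1360/13.0 = 105 ft²/s; V₁ = q/y₁ = 39.2 ft/s. Fr₁ = V₁/√(g·y₁) = 4.23.
Fr₁ = 4.23 lies in the oscillating range.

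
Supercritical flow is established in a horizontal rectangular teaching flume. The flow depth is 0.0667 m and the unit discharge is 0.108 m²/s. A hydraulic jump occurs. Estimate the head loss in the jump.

ΔE = 0.0182 m

V₁ = q/y₁ = 0.108/0.0667 = 1.62 m/s. Fr₁ = V₁/√(g·y₁) = 1.62/√(9.81×0.0667) = 2.00.
Sequent-depth ratio: y₂/y₁ = ½[√(1 + 8Fr₁²) − 1] = ½[√33.05 − 1] = 2.37.
y₂ = 2.37 × 0.0667 = 0.158 m.
Head loss: ΔE = (y₂ − y₁)³/(4y₁y₂) = (0.158 − 0.0667)³/(4×0.0667×0.158) = 0.000771/0.0423 = 0.0182 m.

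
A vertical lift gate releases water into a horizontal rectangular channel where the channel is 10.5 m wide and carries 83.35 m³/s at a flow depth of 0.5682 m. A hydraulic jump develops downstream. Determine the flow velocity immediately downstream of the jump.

q = Q/b = 83.35/10.5 = 7.938 m²/s; V₁ = q/y₁ = 13.97 m/s. Fr₁ = V₁/√(g·y₁) = 5.917.
From the momentum equation for a rectangular channel, y₂/y₁ = ½[√(1 + 8Fr₁²) − 1] = ½[√281.12 − 1] = 7.883.
y₂ = 7.883 × 0.5682 = 4.479 m.
V₂ = q/y₂ = 7.938/4.479 = 1.772 m/s.

V₂ = 1.772 m/s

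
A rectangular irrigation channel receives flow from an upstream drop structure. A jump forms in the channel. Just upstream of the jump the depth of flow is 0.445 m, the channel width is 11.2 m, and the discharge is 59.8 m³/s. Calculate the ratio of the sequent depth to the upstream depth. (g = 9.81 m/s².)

q = Q/b = 59.8/11.2 = 5.34 m²/s; V₁ = q/y₁ = 12.0 m/s. Fr₁ = V₁/√(g·y₁) = 5.74.
Bélanger equation: y₂/y₁ = ½[√(1 + 8Fr₁²) − 1] = ½[√264.8 − 1] = 7.64.

y₂/y₁ = 7.64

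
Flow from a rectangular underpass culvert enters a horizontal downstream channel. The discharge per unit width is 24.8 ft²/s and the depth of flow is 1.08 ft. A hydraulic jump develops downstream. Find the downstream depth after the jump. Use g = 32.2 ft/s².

y₂ = 5.43 ft

V₁ = q/y₁ = 24.8/1.08 = 23.0 ft/s. Fr₁ = V₁/√(g·y₁) = 23.0/√(32.2×1.08) = 3.89.
From the momentum equation for a rectangular channel, y₂/y₁ = ½[√(1 + 8Fr₁²) − 1] = ½[√122.3 − 1] = 5.03.
y₂ = 5.03 × 1.08 = 5.43 ft.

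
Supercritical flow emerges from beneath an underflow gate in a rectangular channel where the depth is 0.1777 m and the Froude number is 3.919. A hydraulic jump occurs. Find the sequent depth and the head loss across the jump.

Fr₁ = 3.919 (given).
Conjugate-depth relation: y₂/y₁ = ½[√(1 + 8Fr₁²) − 1] = ½[√123.87 − 1] = 5.065.
y₂ = 5.065 × 0.1777 = 0.9000 m.
Head loss: ΔE = (y₂ − y₁)³/(4y₁y₂) = (0.9000 − 0.1777)³/(4×0.1777×0.9000) = 0.3769/0.6397 = 0.5891 m.

y₂ = 0.9000 m; ΔE = 0.5891 m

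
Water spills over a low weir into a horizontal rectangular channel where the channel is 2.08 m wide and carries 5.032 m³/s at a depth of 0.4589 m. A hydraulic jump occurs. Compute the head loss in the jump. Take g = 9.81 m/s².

q = Q/b = 5.032/2.08 = 2.419 m²/s; V₁ = q/y₁ = 5.272 m/s. Fr₁ = V₁/√(g·y₁) = 2.485.
Conjugate-depth relation: y₂/y₁ = ½[√(1 + 8Fr₁²) − 1] = ½[√50.388 − 1] = 3.049.
y₂ = 3.049 × 0.4589 = 1.399 m.
Head loss: ΔE = (y₂ − y₁)³/(4y₁y₂) = (1.399 − 0.4589)³/(4×0.4589×1.399) = 0.8316/2.569 = 0.3238 m.

ΔE = 0.3238 m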